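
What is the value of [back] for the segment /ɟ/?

[−back]

/ɟ/ is the voiced palatal stop. The feature [back] marks segments produced with the tongue body retracted; /ɟ/ lacks this property, so it is [−back].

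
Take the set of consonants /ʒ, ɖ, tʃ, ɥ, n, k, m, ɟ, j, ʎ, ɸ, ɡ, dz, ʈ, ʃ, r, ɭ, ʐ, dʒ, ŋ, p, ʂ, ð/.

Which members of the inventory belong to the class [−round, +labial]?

m, ɸ, p

Among the inventory, the [−round] segments are /ʒ, ɖ, tʃ, n, k, m, ɟ, j, ʎ, ɸ, ɡ, dz, ʈ, ʃ, r, ɭ, ʐ, dʒ, ŋ, p, ʂ, ð/.
Of those, [+labial] leaves /m, ɸ, p/.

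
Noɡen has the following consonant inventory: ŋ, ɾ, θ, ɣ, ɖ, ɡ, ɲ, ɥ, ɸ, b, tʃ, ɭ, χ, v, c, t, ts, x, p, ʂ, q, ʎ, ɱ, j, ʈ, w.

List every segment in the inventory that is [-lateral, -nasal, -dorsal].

ɾ, θ, ɖ, ɸ, b, tʃ, v, t, ts, p, ʂ, ʈ

The [-lateral] segments are /ŋ, ɾ, θ, ɣ, ɖ, ɡ, ɲ, ɥ, ɸ, b, tʃ, χ, v, c, t, ts, x, p, ʂ, q, ɱ, j, ʈ, w/.
Among these, [-nasal] gives /ɾ, θ, ɣ, ɖ, ɡ, ɥ, ɸ, b, tʃ, χ, v, c, t, ts, x, p, ʂ, q, j, ʈ, w/.
Then [-dorsal] leaves /ɾ, θ, ɖ, ɸ, b, tʃ, v, t, ts, p, ʂ, ʈ/.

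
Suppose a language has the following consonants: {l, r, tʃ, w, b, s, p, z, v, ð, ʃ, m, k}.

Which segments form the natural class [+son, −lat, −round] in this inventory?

Checking each segment against [+sonorant], [−lateral], [−round]: /r/ (alveolar trill), /m/ (bilabial nasal) satisfy every feature; every other segment in the inventory fails at least one.

r, m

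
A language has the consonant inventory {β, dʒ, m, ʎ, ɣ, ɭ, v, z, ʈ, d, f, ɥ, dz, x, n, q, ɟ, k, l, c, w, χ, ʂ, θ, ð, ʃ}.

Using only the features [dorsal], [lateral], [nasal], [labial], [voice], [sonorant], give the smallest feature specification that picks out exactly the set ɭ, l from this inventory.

The class [+lateral], [−dorsal] has exactly /ɭ, l/ as its extension in this inventory. No smaller conjunction from the listed features achieves this: [−dorsal] alone would also admit /β, dʒ, m, v, …/; [+lateral] alone would also admit /ʎ/; and checking the remaining single features turns up none with this extension.

[+lateral, −dorsal]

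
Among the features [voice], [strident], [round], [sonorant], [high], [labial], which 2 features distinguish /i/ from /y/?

[labial], [round]

/i/ is the high front unrounded tense vowel and /y/ is the high front rounded tense vowel. Both are [+voice], [-strident], [+sonorant], [+high]. /i/ is [-labial] while /y/ is [+labial]; /i/ is [-round] while /y/ is [+round], so the distinguishing features are [labial], [round].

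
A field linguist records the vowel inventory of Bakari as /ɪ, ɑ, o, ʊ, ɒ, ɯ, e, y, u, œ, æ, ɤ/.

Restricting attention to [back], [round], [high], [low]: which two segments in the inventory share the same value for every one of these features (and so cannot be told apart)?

ʊ, u

/ʊ/ (high back rounded lax vowel) and /u/ (high back rounded tense vowel) are both [+back], [+round], [+high], [-low], so none of the listed features separates them. (They do differ in [tense], which is not among the given features.) Every other pair in the inventory differs on at least one listed feature.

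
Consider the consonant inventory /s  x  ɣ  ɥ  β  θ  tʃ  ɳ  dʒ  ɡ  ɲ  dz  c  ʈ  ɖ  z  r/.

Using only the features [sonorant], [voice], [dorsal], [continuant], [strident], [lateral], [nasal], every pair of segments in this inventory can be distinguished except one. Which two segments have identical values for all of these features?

dz, dʒ

Both /dz/ and /dʒ/ are [-sonorant], [+voice], [-dorsal], [-continuant], [+strident], [-lateral], [-nasal]. Since the list omits [anterior] and [distributed] — which do distinguish the voiced alveolar affricate from the voiced postalveolar affricate — this pair collapses; all other pairs remain distinct.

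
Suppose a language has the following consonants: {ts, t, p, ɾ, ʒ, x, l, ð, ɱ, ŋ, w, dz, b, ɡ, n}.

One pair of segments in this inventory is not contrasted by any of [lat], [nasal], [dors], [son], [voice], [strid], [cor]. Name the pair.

On the given features, /ʒ/ and /dz/ have an identical profile: [−lateral], [−nasal], [−dorsal], [−sonorant], [+voice], [+strident], [+coronal]. No other two segments in the inventory coincide on all 7 features. (They do differ in [continuant], [anterior] and [distributed], which are not among the given features.)

ʒ, dz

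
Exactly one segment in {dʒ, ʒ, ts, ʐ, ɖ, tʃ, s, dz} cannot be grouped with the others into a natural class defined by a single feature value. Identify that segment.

ɖ

The remaining segments after removing /ɖ/ share [+strident]; /ɖ/ (voiced retroflex stop) is [−strident]. For every other candidate removal, the leftover set fails to share any single feature value that the removed segment lacks.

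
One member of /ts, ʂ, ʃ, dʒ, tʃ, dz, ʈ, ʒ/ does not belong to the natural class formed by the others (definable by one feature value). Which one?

The remaining segments after removing /ʈ/ share [+strident]; /ʈ/ (voiceless retroflex stop) is [−strident]. For every other candidate removal, the leftover set fails to share any single feature value that the removed segment lacks.

ʈ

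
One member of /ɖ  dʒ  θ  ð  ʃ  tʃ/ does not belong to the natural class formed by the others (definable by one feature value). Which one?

[distributed] groups all but one: /ʃ, tʃ, ð, θ, dʒ/ share [+distributed] while /ɖ/ (voiced retroflex stop) alone is [-distributed]. Removing any other segment would not leave a single-feature class that excludes it.

ɖ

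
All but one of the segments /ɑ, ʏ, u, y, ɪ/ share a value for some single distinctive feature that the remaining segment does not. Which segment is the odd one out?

ɑ

The remaining segments after removing /ɑ/ share [+high]; /ɑ/ (low back unrounded vowel) is [-high]. For every other candidate removal, the leftover set fails to share any single feature value that the removed segment lacks.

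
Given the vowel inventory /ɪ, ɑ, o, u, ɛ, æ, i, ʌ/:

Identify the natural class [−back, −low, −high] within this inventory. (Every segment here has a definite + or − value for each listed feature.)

ɛ

Checking each segment against [−back], [−low], [−high]: /ɛ/ (mid front unrounded lax vowel) satisfies every feature; every other segment in the inventory fails at least one.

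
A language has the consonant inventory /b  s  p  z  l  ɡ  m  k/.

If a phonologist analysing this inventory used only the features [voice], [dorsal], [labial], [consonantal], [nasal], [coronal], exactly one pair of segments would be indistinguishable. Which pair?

Both /l/ and /z/ are [+voice], [-dorsal], [-labial], [+consonantal], [-nasal], [+coronal]. Since the list omits [sonorant], [lateral] and [strident] — which do distinguish the alveolar lateral approximant from the voiced alveolar fricative — this pair collapses; all other pairs remain distinct.

l, z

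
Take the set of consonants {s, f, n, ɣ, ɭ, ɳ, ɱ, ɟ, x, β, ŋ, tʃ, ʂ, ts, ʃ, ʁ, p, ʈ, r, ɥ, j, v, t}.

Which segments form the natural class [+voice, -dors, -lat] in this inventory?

n, ɳ, ɱ, β, r, v

Eliminate segments failing any feature: /s, f, x, tʃ, ʂ, ts, ʃ, p, ʈ, t/ are [-voice]; /ɣ, ɟ, ŋ, ʁ, ɥ, j/ are [+dorsal]; /ɭ/ is [+lateral]. The remaining /n, ɳ, ɱ, β, r, v/ satisfy [+voice], [-dorsal], [-lateral].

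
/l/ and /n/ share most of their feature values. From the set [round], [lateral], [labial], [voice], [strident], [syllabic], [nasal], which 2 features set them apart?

The two segments share [-round], [-labial], [+voice], [-strident], [-syllabic]. The only features from the list on which they differ: /l/ is [-nasal] while /n/ is [+nasal]; /l/ is [+lateral] while /n/ is [-lateral].

[nasal], [lateral]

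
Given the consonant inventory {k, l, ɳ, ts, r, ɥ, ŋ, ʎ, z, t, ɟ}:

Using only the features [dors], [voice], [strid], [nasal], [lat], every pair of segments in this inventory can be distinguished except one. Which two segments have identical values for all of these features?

ɟ, ɥ

/ɟ/ (voiced palatal stop) and /ɥ/ (labial-palatal glide) are both [+dorsal], [+voice], [−strident], [−nasal], [−lateral], so none of the listed features separates them. (They do differ in [sonorant], [continuant], [labial] and [round], which are not among the given features.) Every other pair in the inventory differs on at least one listed feature.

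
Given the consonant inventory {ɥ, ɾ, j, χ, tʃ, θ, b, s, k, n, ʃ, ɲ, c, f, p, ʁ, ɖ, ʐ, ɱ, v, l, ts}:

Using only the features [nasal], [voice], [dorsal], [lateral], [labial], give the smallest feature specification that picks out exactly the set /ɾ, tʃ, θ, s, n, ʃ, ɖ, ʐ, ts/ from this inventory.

/ɾ, tʃ, θ, s, n, ʃ, ɖ, ʐ, ts/ are all [-lateral], [-labial], [-dorsal], and no other segment in the inventory matches all three values. Dropping any one of them over-generates: [-labial, -dorsal] alone would also admit /l/; [-lateral, -dorsal] alone would also admit /b, f, p, ɱ, …/; [-lateral, -labial] alone would also admit /j, χ, k, ɲ, …/. No other combination of two listed features picks out exactly this set either, so fewer than three features will not do.

[-lateral, -labial, -dorsal]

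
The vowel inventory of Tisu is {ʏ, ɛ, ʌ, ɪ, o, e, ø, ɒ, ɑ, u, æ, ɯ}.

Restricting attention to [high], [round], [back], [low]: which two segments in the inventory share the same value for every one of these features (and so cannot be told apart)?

/ɛ/ (mid front unrounded lax vowel) and /e/ (mid front unrounded tense vowel) are both [−high], [−round], [−back], [−low], so none of the listed features separates them. (They do differ in [tense], which is not among the given features.) Every other pair in the inventory differs on at least one listed feature.

ɛ, e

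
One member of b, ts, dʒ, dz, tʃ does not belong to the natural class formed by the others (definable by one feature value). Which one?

The remaining segments after removing /b/ share [+delayed release]; /b/ (voiced bilabial stop) is [-delayed release]. For every other candidate removal, the leftover set fails to share any single feature value that the removed segment lacks.

b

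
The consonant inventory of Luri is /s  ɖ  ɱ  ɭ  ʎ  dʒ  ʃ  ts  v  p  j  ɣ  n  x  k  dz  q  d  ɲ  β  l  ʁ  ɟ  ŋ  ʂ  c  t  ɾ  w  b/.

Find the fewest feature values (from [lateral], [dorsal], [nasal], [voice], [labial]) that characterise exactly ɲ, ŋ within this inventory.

[+nasal, +dorsal]

/ɲ, ŋ/ are all [+nasal], [+dorsal], and no other segment in the inventory matches both values. Dropping any one of them over-generates: [+dorsal] alone would also admit /ʎ, j, ɣ, x, …/; [+nasal] alone would also admit /ɱ, n/. No other single listed feature picks out exactly this set either, so fewer than two features will not do.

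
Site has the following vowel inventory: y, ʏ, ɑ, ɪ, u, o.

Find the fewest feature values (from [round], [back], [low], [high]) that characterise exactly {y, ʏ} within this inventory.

The class [−back], [+round] has exactly /y, ʏ/ as its extension in this inventory. No smaller conjunction from the listed features achieves this: [+round] alone would also admit /u, o/; [−back] alone would also admit /ɪ/; and checking the remaining single features turns up none with this extension.

[−back, +round]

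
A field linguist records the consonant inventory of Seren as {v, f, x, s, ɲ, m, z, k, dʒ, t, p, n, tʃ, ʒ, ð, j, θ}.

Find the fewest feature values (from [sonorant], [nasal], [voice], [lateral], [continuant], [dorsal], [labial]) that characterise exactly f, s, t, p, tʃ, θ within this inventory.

The class [−voice], [−dorsal] has exactly /f, s, t, p, tʃ, θ/ as its extension in this inventory. No smaller conjunction from the listed features achieves this: [−dorsal] alone would also admit /v, m, z, dʒ, …/; [−voice] alone would also admit /x, k/; and checking the remaining single features turns up none with this extension.

[−voice, −dorsal]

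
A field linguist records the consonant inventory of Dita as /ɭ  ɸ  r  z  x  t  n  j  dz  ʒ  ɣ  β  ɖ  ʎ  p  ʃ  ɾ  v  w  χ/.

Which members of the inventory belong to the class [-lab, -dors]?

ɭ, r, z, t, n, dz, ʒ, ɖ, ʃ, ɾ

First, the [-labial] segments are /ɭ, r, z, x, t, n, j, dz, ʒ, ɣ, ɖ, ʎ, ʃ, ɾ, χ/.
Within that set, [-dorsal] leaves /ɭ, r, z, t, n, dz, ʒ, ɖ, ʃ, ɾ/.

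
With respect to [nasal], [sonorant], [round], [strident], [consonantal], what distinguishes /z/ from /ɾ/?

[sonorant], [strident]

/z/ (voiced alveolar fricative) and /ɾ/ (alveolar tap) agree on [−nasal], [−round], [+consonantal]. They differ on [sonorant] (/z/ [−], /ɾ/ [+]), [strident] (/z/ [+], /ɾ/ [−]).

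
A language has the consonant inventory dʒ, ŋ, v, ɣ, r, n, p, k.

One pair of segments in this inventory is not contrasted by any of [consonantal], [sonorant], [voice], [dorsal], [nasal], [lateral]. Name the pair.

/dʒ/ (voiced postalveolar affricate) and /v/ (voiced labiodental fricative) are both [+consonantal], [−sonorant], [+voice], [−dorsal], [−nasal], [−lateral], so none of the listed features separates them. (They do differ in [continuant], [labial] and [coronal], which are not among the given features.) Every other pair in the inventory differs on at least one listed feature.

dʒ, v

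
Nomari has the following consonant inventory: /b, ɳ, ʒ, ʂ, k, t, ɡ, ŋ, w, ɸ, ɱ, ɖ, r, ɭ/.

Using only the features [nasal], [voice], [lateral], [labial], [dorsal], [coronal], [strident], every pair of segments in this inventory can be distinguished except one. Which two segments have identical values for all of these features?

Both /r/ and /ɖ/ are [−nasal], [+voice], [−lateral], [−labial], [−dorsal], [+coronal], [−strident]. Since the list omits [sonorant], [continuant] and [anterior] — which do distinguish the alveolar trill from the voiced retroflex stop — this pair collapses; all other pairs remain distinct.

r, ɖ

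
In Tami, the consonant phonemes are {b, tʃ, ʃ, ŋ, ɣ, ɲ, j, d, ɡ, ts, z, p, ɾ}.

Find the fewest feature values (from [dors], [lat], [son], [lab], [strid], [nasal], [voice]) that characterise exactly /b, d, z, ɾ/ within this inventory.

The class [+voice], [−dorsal] has exactly /b, d, z, ɾ/ as its extension in this inventory. No smaller conjunction from the listed features achieves this: [−dorsal] alone would also admit /tʃ, ʃ, ts, p/; [+voice] alone would also admit /ŋ, ɣ, ɲ, j, …/; and checking the remaining single features turns up none with this extension.

[+voice, −dors]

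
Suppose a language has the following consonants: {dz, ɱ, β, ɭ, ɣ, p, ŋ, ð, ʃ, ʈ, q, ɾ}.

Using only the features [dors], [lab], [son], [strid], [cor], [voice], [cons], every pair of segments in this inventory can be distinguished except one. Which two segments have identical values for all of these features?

ɾ, ɭ

On the given features, /ɾ/ and /ɭ/ have an identical profile: [-dorsal], [-labial], [+sonorant], [-strident], [+coronal], [+voice], [+consonantal]. No other two segments in the inventory coincide on all 7 features. (They do differ in [lateral] and [anterior], which are not among the given features.)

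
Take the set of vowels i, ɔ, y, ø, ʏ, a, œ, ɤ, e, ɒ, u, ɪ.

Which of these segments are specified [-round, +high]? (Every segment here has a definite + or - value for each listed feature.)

Eliminate segments failing any feature: /ɔ, y, ø, ʏ, œ, ɒ, u/ are [+round]; /a, ɤ, e/ are [-high]. The remaining /i, ɪ/ satisfy [-round], [+high].

i, ɪ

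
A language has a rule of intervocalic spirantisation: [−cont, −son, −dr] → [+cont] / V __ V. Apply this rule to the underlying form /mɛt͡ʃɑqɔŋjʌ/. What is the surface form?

[mɛt͡ʃɑχɔŋjʌ]

The only segment in the rule's environment that also matches [−cont, −son, −dr] is /q/. Applying [+continuant] turns the voiceless uvular stop into /χ/ (voiceless uvular fricative), giving [mɛt͡ʃɑχɔŋjʌ].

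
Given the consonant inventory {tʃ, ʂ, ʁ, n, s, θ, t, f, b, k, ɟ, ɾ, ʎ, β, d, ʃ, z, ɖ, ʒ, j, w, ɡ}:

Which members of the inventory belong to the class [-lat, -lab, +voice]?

ʁ, n, ɟ, ɾ, d, z, ɖ, ʒ, j, ɡ

Among the inventory, the [-lateral] segments are /tʃ, ʂ, ʁ, n, s, θ, t, f, b, k, ɟ, ɾ, β, d, ʃ, z, ɖ, ʒ, j, w, ɡ/.
Among these, [-labial] gives /tʃ, ʂ, ʁ, n, s, θ, t, k, ɟ, ɾ, d, ʃ, z, ɖ, ʒ, j, ɡ/.
Among these, [+voice] leaves /ʁ, n, ɟ, ɾ, d, z, ɖ, ʒ, j, ɡ/.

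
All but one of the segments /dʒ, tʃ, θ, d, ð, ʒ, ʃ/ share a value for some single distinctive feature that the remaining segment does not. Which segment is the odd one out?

[distributed] groups all but one: /tʃ, ð, dʒ, θ, ʃ, ʒ/ share [+distributed] while /d/ (voiced alveolar stop) alone is [−distributed]. Removing any other segment would not leave a single-feature class that excludes it.

d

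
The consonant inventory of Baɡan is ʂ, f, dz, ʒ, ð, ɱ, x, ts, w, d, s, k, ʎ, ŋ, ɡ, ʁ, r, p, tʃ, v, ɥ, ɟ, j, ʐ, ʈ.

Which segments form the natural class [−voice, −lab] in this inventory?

Checking each segment against [−voice], [−labial]: /ʂ/ (voiceless retroflex fricative), /x/ (voiceless velar fricative), /ts/ (voiceless alveolar affricate), /s/ (voiceless alveolar fricative), /k/ (voiceless velar stop), /tʃ/ (voiceless postalveolar affricate), among others, satisfy every feature; every other segment in the inventory fails at least one.

ʂ, x, ts, s, k, tʃ, ʈ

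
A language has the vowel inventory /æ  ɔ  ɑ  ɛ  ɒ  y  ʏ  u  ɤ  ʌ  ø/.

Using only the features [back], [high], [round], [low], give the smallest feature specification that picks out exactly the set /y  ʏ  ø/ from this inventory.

/y, ʏ, ø/ are all [−back], [+round], and no other segment in the inventory matches both values. Dropping any one of them over-generates: [+round] alone would also admit /ɔ, ɒ, u/; [−back] alone would also admit /æ, ɛ/. No other single listed feature picks out exactly this set either, so fewer than two features will not do.

[−back, +round]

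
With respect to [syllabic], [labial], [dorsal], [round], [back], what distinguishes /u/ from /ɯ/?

/u/ is the high back rounded tense vowel and /ɯ/ is the high back unrounded vowel. Both are [+syllabic], [+dorsal], [+back]. /u/ is [+labial] while /ɯ/ is [−labial]; /u/ is [+round] while /ɯ/ is [−round], so the distinguishing features are [labial], [round].

[labial], [round]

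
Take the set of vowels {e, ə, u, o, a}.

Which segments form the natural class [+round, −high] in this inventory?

Among the inventory, the [+round] segments are /u, o/.
Among these, [−high] leaves /o/.

o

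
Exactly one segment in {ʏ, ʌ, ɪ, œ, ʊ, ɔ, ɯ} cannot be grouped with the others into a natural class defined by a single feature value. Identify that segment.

[tense] groups all but one: /ʏ, ɪ, ʊ, œ, ɔ, ʌ/ share [−tense] while /ɯ/ (high back unrounded vowel) alone is [+tense]. Removing any other segment would not leave a single-feature class that excludes it.

ɯ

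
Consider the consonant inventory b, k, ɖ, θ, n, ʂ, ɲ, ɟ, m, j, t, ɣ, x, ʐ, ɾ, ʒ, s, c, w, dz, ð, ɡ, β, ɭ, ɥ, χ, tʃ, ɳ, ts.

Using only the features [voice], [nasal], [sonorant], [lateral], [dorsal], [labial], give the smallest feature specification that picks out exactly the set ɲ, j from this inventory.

Every target segment is [+sonorant], [−labial], [+dorsal]; each remaining inventory member fails at least one of these. Each conjunct is needed — [−labial, +dorsal] alone would also admit /k, ɟ, ɣ, x, …/; [+sonorant, +dorsal] alone would also admit /w, ɥ/; [+sonorant, −labial] alone would also admit /n, ɾ, ɭ, ɳ/ — and no other combination of two listed features has exactly this extension, so three is the minimum.

[+sonorant, −labial, +dorsal]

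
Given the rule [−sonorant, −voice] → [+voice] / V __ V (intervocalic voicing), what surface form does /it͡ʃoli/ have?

/t͡ʃ/ satisfies [−sonorant, −voice] and sits in V __ V. The [+voice] counterpart of the voiceless postalveolar affricate is /d͡ʒ/. Other segments in /it͡ʃoli/ either fail the structural description or are not in the environment, so the surface form is [id͡ʒoli].

[id͡ʒoli]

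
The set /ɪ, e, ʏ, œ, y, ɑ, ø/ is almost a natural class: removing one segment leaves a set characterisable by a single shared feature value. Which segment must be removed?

ɑ

[back] (equivalently [low]) groups all but one: /ɪ, ø, ʏ, e, œ, y/ share [−back] while /ɑ/ (low back unrounded vowel) alone is [+back]. Removing any other segment would not leave a single-feature class that excludes it.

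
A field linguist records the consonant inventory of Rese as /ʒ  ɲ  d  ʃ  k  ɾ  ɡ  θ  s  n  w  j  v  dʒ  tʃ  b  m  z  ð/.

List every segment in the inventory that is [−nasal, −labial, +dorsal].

k, ɡ, j

First, the [−nasal] segments are /ʒ, d, ʃ, k, ɾ, ɡ, θ, s, w, j, v, dʒ, tʃ, b, z, ð/.
Intersecting with [−labial] gives /ʒ, d, ʃ, k, ɾ, ɡ, θ, s, j, dʒ, tʃ, z, ð/.
Among these, [+dorsal] leaves /k, ɡ, j/.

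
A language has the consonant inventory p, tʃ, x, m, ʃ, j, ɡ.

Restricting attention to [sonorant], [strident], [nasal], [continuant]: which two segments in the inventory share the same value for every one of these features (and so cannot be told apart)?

/ɡ/ (voiced velar stop) and /p/ (voiceless bilabial stop) are both [-sonorant], [-strident], [-nasal], [-continuant], so none of the listed features separates them. (They do differ in [voice], [labial] and [dorsal], which are not among the given features.) Every other pair in the inventory differs on at least one listed feature.

ɡ, p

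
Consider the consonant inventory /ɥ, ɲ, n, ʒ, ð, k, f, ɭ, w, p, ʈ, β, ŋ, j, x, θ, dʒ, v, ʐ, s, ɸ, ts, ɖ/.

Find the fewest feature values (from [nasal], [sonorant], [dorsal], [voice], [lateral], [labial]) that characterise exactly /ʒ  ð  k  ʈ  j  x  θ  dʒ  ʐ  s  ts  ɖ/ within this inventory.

/ʒ, ð, k, ʈ, j, x, θ, dʒ, ʐ, s, ts, ɖ/ are all [-nasal], [-lateral], [-labial], and no other segment in the inventory matches all three values. Dropping any one of them over-generates: [-lateral, -labial] alone would also admit /ɲ, n, ŋ/; [-nasal, -labial] alone would also admit /ɭ/; [-nasal, -lateral] alone would also admit /ɥ, f, w, p, …/. No other combination of two listed features picks out exactly this set either, so fewer than three features will not do.

[-nasal, -lateral, -labial]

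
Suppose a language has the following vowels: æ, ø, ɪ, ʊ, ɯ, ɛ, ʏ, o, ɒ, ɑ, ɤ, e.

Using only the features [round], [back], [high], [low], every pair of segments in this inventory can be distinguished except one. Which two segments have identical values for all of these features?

e, ɛ

/e/ (mid front unrounded tense vowel) and /ɛ/ (mid front unrounded lax vowel) are both [-round], [-back], [-high], [-low], so none of the listed features separates them. (They do differ in [tense], which is not among the given features.) Every other pair in the inventory differs on at least one listed feature.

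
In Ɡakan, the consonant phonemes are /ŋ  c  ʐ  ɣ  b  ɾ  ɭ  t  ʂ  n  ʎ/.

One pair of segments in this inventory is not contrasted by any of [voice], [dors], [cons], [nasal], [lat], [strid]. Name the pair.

/ɾ/ (alveolar tap) and /b/ (voiced bilabial stop) are both [+voice], [−dorsal], [+consonantal], [−nasal], [−lateral], [−strident], so none of the listed features separates them. (They do differ in [sonorant], [labial] and [coronal], which are not among the given features.) Every other pair in the inventory differs on at least one listed feature.

ɾ, b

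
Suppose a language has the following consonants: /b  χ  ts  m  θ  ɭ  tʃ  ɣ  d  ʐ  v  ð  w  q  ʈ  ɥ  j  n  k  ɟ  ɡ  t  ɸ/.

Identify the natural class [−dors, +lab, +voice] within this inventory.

Checking each segment against [−dorsal], [+labial], [+voice]: /b/ (voiced bilabial stop), /m/ (bilabial nasal), /v/ (voiced labiodental fricative) satisfy every feature; every other segment in the inventory fails at least one.

b, m, v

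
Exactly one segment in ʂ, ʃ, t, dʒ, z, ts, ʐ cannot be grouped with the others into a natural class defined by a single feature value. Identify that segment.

t

The remaining segments after removing /t/ share [+strident]; /t/ (voiceless alveolar stop) is [−strident]. For every other candidate removal, the leftover set fails to share any single feature value that the removed segment lacks.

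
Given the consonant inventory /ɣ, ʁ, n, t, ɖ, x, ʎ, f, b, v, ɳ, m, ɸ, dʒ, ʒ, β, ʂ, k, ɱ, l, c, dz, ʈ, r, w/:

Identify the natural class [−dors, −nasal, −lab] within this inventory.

Eliminate segments failing any feature: /ɣ, ʁ, x, ʎ, k, c, w/ are [+dorsal]; /n, ɳ, m, ɱ/ are [+nasal]; /f, b, v, ɸ, β/ are [+labial]. The remaining /t, ɖ, dʒ, ʒ, ʂ, l, dz, ʈ, r/ satisfy [−dorsal], [−nasal], [−labial].

t, ɖ, dʒ, ʒ, ʂ, l, dz, ʈ, r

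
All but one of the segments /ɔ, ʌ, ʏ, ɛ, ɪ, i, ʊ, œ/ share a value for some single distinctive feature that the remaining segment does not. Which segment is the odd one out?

/ɔ, ʊ, ʌ, ʏ, œ, ɛ, ɪ/ are all [-tense], but /i/ (high front unrounded tense vowel) is [+tense]. No other single segment can be removed to leave a set sharing one feature value that the removed segment lacks, so /i/ is the odd one out.

i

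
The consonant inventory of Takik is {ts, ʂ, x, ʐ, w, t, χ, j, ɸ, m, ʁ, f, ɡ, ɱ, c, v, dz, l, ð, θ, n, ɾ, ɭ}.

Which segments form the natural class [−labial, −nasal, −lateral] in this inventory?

Checking each segment against [−labial], [−nasal], [−lateral]: /ts/ (voiceless alveolar affricate), /ʂ/ (voiceless retroflex fricative), /x/ (voiceless velar fricative), /ʐ/ (voiced retroflex fricative), /t/ (voiceless alveolar stop), /χ/ (voiceless uvular fricative), among others, satisfy every feature; every other segment in the inventory fails at least one.

ts, ʂ, x, ʐ, t, χ, j, ʁ, ɡ, c, dz, ð, θ, ɾ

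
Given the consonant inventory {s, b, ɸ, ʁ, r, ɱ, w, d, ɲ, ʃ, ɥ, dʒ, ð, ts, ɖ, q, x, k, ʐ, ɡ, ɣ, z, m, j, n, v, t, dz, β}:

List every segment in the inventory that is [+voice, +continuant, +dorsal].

Eliminate segments failing any feature: /s, ɸ, ʃ, ts, q, x, k, t/ are [-voice]; /b, ɱ, d, ɲ, dʒ, ɖ, ɡ, m, n, dz/ are [-continuant]; /r, ð, ʐ, z, v, β/ are [-dorsal]. The remaining /ʁ, w, ɥ, ɣ, j/ satisfy [+voice], [+continuant], [+dorsal].

ʁ, w, ɥ, ɣ, j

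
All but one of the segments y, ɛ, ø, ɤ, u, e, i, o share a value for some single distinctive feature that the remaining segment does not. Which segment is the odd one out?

ɛ

[tense] groups all but one: /ø, u, i, ɤ, y, e, o/ share [+tense] while /ɛ/ (mid front unrounded lax vowel) alone is [-tense]. Removing any other segment would not leave a single-feature class that excludes it.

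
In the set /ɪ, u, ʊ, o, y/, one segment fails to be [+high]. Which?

o

/o/ is the mid back rounded tense vowel, which is [−high]; the rest — /y, ɪ, u, ʊ/ — are [+high].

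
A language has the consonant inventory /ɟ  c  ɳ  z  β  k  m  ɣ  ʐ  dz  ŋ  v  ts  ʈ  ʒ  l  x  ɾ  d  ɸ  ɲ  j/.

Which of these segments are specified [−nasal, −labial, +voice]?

Checking each segment against [−nasal], [−labial], [+voice]: /ɟ/ (voiced palatal stop), /z/ (voiced alveolar fricative), /ɣ/ (voiced velar fricative), /ʐ/ (voiced retroflex fricative), /dz/ (voiced alveolar affricate), /ʒ/ (voiced postalveolar fricative), among others, satisfy every feature; every other segment in the inventory fails at least one.

ɟ, z, ɣ, ʐ, dz, ʒ, l, ɾ, d, j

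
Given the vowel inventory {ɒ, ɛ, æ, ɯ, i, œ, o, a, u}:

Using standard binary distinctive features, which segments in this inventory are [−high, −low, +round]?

œ, o

Checking each segment against [−high], [−low], [+round]: /œ/ (mid front rounded lax vowel), /o/ (mid back rounded tense vowel) satisfy every feature; every other segment in the inventory fails at least one.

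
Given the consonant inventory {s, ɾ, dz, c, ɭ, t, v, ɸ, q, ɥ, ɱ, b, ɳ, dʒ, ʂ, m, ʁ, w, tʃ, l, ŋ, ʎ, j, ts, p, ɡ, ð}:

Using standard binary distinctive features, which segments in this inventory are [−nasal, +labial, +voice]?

v, ɥ, b, w

Checking each segment against [−nasal], [+labial], [+voice]: /v/ (voiced labiodental fricative), /ɥ/ (labial-palatal glide), /b/ (voiced bilabial stop), /w/ (labial-velar glide) satisfy every feature; every other segment in the inventory fails at least one.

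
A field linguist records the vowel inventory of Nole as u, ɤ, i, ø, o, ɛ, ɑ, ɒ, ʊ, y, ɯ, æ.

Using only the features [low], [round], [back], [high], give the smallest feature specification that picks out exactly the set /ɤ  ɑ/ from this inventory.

The class [−high], [+back], [−round] has exactly /ɤ, ɑ/ as its extension in this inventory. No smaller conjunction from the listed features achieves this: [+back, −round] alone would also admit /ɯ/; [−high, −round] alone would also admit /ɛ, æ/; [−high, +back] alone would also admit /o, ɒ/; and checking the remaining two-feature bundles turns up none with this extension.

[−high, +back, −round]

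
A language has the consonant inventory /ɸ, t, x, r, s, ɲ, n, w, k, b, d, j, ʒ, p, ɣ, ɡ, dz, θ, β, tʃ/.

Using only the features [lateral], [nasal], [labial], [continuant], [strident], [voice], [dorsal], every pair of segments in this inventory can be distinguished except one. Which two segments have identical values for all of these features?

ɣ, j

On the given features, /ɣ/ and /j/ have an identical profile: [−lateral], [−nasal], [−labial], [+continuant], [−strident], [+voice], [+dorsal]. No other two segments in the inventory coincide on all 7 features. (They do differ in [sonorant] and [back], which are not among the given features.)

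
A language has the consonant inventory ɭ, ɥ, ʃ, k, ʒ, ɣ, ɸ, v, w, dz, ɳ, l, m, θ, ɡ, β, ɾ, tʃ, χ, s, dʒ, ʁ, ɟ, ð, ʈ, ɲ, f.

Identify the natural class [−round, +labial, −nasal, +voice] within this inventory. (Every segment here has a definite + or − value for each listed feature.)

Checking each segment against [−round], [+labial], [−nasal], [+voice]: /v/ (voiced labiodental fricative), /β/ (voiced bilabial fricative) satisfy every feature; every other segment in the inventory fails at least one.

v, β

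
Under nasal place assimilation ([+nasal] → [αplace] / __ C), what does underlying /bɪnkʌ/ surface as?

In /bɪnkʌ/, the nasal /n/ precedes /k/, which is [+dorsal]. The nasal assimilates in place, becoming the [+dorsal] nasal /ŋ/. The surface form is [bɪŋkʌ].

[bɪŋkʌ]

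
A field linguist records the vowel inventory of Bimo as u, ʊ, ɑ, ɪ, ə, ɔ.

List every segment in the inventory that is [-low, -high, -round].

Eliminate segments failing any feature: /u, ʊ, ɪ/ are [+high]; /ɑ/ is [+low]; /ɔ/ is [+round]. The remaining /ə/ satisfy [-low], [-high], [-round].

ə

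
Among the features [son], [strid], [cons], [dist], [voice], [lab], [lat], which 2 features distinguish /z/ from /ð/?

[strident], [distributed]

/z/ (voiced alveolar fricative) and /ð/ (voiced dental fricative) agree on [−sonorant], [+consonantal], [+voice], [−labial], [−lateral]. They differ on [strident] (/z/ [+], /ð/ [−]), [distributed] (/z/ [−], /ð/ [+]).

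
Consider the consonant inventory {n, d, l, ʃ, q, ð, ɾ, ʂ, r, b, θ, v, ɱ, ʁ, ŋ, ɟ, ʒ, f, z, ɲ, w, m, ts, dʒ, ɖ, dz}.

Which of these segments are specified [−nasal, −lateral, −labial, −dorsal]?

Among the inventory, the [−nasal] segments are /d, l, ʃ, q, ð, ɾ, ʂ, r, b, θ, v, ʁ, ɟ, ʒ, f, z, w, ts, dʒ, ɖ, dz/.
Within that set, [−lateral] gives /d, ʃ, q, ð, ɾ, ʂ, r, b, θ, v, ʁ, ɟ, ʒ, f, z, w, ts, dʒ, ɖ, dz/.
Within that set, [−labial] gives /d, ʃ, q, ð, ɾ, ʂ, r, θ, ʁ, ɟ, ʒ, z, ts, dʒ, ɖ, dz/.
Intersecting with [−dorsal] leaves /d, ʃ, ð, ɾ, ʂ, r, θ, ʒ, z, ts, dʒ, ɖ, dz/.

d, ʃ, ð, ɾ, ʂ, r, θ, ʒ, z, ts, dʒ, ɖ, dz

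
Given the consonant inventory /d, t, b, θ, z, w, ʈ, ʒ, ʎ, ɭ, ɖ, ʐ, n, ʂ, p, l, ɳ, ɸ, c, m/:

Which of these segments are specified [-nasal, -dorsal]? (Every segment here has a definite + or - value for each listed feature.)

Checking each segment against [-nasal], [-dorsal]: /d/ (voiced alveolar stop), /t/ (voiceless alveolar stop), /b/ (voiced bilabial stop), /θ/ (voiceless dental fricative), /z/ (voiced alveolar fricative), /ʈ/ (voiceless retroflex stop), among others, satisfy every feature; every other segment in the inventory fails at least one.

d, t, b, θ, z, ʈ, ʒ, ɭ, ɖ, ʐ, ʂ, p, l, ɸ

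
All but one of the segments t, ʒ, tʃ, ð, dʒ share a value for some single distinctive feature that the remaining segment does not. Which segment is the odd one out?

t

The remaining segments after removing /t/ share [+distributed]; /t/ (voiceless alveolar stop) is [-distributed]. For every other candidate removal, the leftover set fails to share any single feature value that the removed segment lacks.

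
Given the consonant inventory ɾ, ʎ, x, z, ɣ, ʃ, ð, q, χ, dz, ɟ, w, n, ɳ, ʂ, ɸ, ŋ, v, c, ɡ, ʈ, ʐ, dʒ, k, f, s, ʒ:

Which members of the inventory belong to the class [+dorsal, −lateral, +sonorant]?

Checking each segment against [+dorsal], [−lateral], [+sonorant]: /w/ (labial-velar glide), /ŋ/ (velar nasal) satisfy every feature; every other segment in the inventory fails at least one.

w, ŋ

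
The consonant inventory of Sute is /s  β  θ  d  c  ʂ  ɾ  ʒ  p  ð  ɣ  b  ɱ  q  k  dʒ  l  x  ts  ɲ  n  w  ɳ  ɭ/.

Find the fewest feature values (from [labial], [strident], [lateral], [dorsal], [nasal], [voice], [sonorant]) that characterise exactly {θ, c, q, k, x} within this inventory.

/θ, c, q, k, x/ are all [-voice], [-strident], [-labial], and no other segment in the inventory matches all three values. Dropping any one of them over-generates: [-strident, -labial] alone would also admit /d, ɾ, ð, ɣ, …/; [-voice, -labial] alone would also admit /s, ʂ, ts/; [-voice, -strident] alone would also admit /p/. No other combination of two listed features picks out exactly this set either, so fewer than three features will not do.

[-voice, -strident, -labial]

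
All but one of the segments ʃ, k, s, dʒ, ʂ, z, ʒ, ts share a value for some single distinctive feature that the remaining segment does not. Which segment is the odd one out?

The remaining segments after removing /k/ share [+strident]; /k/ (voiceless velar stop) is [−strident]. For every other candidate removal, the leftover set fails to share any single feature value that the removed segment lacks.

k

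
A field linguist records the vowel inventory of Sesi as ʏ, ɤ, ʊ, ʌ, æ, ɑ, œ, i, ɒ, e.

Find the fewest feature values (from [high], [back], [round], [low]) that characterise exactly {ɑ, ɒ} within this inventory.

/ɑ, ɒ/ are all [+low], [+back], and no other segment in the inventory matches both values. Dropping any one of them over-generates: [+back] alone would also admit /ɤ, ʊ, ʌ/; [+low] alone would also admit /æ/. No other single listed feature picks out exactly this set either, so fewer than two features will not do.

[+low, +back]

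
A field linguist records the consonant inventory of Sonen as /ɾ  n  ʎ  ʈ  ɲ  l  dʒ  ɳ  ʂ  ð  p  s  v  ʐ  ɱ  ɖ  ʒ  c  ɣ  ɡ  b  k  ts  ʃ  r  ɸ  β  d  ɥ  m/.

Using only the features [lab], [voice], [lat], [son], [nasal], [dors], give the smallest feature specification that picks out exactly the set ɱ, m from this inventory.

[+nasal, +lab]

Every target segment is [+nasal], [+labial]; each remaining inventory member fails at least one of these. Each conjunct is needed — [+labial] alone would also admit /p, v, b, ɸ, …/; [+nasal] alone would also admit /n, ɲ, ɳ/ — and no other single listed feature has exactly this extension, so two is the minimum.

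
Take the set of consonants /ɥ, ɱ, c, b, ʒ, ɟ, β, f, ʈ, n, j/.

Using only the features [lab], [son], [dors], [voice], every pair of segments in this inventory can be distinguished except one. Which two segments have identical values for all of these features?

On the given features, /β/ and /b/ have an identical profile: [+labial], [-sonorant], [-dorsal], [+voice]. No other two segments in the inventory coincide on all 4 features. (They do differ in [continuant], which is not among the given features.)

β, b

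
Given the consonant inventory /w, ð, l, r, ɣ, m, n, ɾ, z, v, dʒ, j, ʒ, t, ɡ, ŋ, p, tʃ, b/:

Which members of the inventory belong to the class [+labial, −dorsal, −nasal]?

v, p, b

Checking each segment against [+labial], [−dorsal], [−nasal]: /v/ (voiced labiodental fricative), /p/ (voiceless bilabial stop), /b/ (voiced bilabial stop) satisfy every feature; every other segment in the inventory fails at least one.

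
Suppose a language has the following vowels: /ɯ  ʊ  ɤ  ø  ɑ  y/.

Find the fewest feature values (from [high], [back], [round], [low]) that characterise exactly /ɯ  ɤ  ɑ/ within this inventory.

[−round]

Every target segment is [−round] and no other inventory member is, so one feature is enough.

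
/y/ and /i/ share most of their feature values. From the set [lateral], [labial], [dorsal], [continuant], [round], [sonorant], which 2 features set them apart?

[labial], [round]

/y/ is the high front rounded tense vowel and /i/ is the high front unrounded tense vowel. Both are [-lateral], [+dorsal], [+continuant], [+sonorant]. /y/ is [+labial] while /i/ is [-labial]; /y/ is [+round] while /i/ is [-round], so the distinguishing features are [labial], [round].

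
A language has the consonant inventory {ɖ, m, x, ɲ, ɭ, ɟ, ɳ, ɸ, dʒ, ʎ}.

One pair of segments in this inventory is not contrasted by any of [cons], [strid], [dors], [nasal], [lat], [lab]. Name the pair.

/ɟ/ (voiced palatal stop) and /x/ (voiceless velar fricative) are both [+consonantal], [-strident], [+dorsal], [-nasal], [-lateral], [-labial], so none of the listed features separates them. (They do differ in [voice], [continuant] and [back], which are not among the given features.) Every other pair in the inventory differs on at least one listed feature.

ɟ, x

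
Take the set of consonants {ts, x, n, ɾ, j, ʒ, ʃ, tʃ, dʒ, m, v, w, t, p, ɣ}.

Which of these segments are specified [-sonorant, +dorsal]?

x, ɣ

Checking each segment against [-sonorant], [+dorsal]: /x/ (voiceless velar fricative), /ɣ/ (voiced velar fricative) satisfy every feature; every other segment in the inventory fails at least one.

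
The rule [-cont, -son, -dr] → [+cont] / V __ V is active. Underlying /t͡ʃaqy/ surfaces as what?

The only segment in the rule's environment that also matches [-cont, -son, -dr] is /q/. Applying [+continuant] turns the voiceless uvular stop into /χ/ (voiceless uvular fricative), giving [t͡ʃaχy].

[t͡ʃaχy]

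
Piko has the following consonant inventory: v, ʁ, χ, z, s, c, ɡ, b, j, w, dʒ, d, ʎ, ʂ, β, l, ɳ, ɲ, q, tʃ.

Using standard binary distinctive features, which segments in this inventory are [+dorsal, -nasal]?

Among the inventory, the [+dorsal] segments are /ʁ, χ, c, ɡ, j, w, ʎ, ɲ, q/.
Within that set, [-nasal] leaves /ʁ, χ, c, ɡ, j, w, ʎ, q/.

ʁ, χ, c, ɡ, j, w, ʎ, q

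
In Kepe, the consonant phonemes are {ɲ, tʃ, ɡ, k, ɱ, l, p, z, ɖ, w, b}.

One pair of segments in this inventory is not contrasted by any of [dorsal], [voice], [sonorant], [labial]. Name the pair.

ɖ, z

Both /ɖ/ and /z/ are [-dorsal], [+voice], [-sonorant], [-labial]. Since the list omits [continuant], [strident] and [anterior] — which do distinguish the voiced retroflex stop from the voiced alveolar fricative — this pair collapses; all other pairs remain distinct.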